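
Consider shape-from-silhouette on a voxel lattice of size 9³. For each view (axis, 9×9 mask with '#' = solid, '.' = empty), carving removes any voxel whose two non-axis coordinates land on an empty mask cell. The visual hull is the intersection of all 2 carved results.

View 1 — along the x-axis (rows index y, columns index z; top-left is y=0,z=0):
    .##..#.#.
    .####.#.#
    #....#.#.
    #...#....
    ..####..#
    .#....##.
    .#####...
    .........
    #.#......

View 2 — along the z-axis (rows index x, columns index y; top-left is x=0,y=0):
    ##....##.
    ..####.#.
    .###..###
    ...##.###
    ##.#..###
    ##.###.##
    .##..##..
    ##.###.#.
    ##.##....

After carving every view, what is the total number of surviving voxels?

initial block: 9^3 = 729
step 1: project along x, AND mask (30/81) → |grid| = 270
step 2: project along z, AND mask (47/81) → |grid| = 155

|visual hull| = 155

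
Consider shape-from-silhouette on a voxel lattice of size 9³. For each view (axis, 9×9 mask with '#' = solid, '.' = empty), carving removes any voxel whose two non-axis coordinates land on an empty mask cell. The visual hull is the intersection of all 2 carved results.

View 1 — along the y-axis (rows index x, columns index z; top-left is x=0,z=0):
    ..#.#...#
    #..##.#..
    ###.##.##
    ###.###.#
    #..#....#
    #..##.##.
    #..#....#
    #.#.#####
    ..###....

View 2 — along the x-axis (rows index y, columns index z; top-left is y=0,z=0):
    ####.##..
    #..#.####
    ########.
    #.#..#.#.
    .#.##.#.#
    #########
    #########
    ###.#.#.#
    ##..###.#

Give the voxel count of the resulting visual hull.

initial block: 9^3 = 729
carve view 1 (along y, XZ-mask fill 42/81): 378 voxels remain
carve view 2 (along x, YZ-mask fill 59/81): 276 voxels remain

|visual hull| = 276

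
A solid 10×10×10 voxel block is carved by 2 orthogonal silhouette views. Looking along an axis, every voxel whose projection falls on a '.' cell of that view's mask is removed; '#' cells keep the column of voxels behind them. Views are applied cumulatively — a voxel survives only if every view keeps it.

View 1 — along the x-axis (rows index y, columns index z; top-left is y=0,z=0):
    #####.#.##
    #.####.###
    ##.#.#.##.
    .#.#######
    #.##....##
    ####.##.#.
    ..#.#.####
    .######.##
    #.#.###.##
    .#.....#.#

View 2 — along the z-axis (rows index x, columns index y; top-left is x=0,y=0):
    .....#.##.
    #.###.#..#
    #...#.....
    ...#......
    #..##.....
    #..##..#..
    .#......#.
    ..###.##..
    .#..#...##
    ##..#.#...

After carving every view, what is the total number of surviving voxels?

start: 10×10×10 = 1000 voxels
step 1: project along x, AND mask (66/100) → |grid| = 660
step 2: project along z, AND mask (34/100) → |grid| = 227

voxel count = 227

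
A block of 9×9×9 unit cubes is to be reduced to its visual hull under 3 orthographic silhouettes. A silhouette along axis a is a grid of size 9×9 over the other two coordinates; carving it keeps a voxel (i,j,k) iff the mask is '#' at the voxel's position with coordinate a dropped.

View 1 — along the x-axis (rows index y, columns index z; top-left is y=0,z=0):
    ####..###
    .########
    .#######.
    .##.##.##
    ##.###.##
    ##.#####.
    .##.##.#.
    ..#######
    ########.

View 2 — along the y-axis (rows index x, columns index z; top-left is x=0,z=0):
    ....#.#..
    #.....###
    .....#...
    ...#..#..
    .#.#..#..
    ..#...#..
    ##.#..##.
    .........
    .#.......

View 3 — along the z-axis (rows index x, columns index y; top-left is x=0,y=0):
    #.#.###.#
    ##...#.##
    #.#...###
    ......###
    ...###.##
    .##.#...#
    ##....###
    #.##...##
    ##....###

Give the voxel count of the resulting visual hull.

initial block: 9^3 = 729
  1. axis=0 (YZ plane), |mask|=62  ⇒  voxels=558
  2. axis=1 (XZ plane), |mask|=20  ⇒  voxels=135
  3. axis=2 (XY plane), |mask|=43  ⇒  voxels=73

voxel count = 73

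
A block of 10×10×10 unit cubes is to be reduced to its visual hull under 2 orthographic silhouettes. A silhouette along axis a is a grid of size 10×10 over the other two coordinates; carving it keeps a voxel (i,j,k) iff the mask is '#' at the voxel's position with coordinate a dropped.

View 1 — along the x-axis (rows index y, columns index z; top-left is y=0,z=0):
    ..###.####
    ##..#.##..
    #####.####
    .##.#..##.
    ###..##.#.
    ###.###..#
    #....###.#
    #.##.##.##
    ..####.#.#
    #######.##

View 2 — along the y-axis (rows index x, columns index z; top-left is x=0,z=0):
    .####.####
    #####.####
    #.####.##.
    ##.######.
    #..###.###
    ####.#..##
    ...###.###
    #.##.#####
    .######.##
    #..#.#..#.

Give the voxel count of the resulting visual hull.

remaining voxels: 465

full grid |V| = 1000
[1] x-view keeps 66 columns → grid now 660
[2] y-view keeps 72 columns → grid now 465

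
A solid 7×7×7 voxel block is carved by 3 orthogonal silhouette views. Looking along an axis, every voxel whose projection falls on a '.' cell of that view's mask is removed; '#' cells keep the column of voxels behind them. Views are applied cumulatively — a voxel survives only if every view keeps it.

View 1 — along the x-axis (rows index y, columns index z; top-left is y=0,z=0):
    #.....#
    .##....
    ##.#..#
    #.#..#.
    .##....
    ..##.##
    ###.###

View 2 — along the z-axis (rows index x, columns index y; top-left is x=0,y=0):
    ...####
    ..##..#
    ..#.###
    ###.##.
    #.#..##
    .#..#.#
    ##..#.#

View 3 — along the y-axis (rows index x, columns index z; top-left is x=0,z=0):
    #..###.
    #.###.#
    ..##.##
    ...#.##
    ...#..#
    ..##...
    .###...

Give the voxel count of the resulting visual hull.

start: 7×7×7 = 343 voxels
step 1: project along x, AND mask (23/49) → |grid| = 161
step 2: project along z, AND mask (27/49) → |grid| = 96
step 3: project along y, AND mask (23/49) → |grid| = 47

47 voxels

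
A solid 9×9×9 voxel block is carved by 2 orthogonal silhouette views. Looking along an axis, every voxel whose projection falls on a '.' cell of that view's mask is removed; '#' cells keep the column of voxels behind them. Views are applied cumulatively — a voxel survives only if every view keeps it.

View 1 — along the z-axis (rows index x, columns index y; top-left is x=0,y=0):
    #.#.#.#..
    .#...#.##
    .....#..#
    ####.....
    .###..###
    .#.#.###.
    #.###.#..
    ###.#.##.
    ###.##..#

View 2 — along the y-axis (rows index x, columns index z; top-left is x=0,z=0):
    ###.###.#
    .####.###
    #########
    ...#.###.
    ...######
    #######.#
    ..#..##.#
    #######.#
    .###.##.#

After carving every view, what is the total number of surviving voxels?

|visual hull| = 270

initial block: 9^3 = 729
V1 z: intersect with XY mask (42 set) -- 378 left
V2 y: intersect with XZ mask (59 set) -- 270 left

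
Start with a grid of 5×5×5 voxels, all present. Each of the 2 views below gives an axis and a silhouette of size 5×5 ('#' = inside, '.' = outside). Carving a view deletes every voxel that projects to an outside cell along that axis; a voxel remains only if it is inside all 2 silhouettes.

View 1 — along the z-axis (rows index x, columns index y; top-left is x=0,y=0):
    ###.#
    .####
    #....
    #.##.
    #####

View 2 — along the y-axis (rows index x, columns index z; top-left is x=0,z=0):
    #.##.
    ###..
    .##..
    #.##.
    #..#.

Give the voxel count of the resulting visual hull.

initial block: 5^3 = 125
[1] z-view keeps 17 columns → grid now 85
[2] y-view keeps 13 columns → grid now 45

45 voxels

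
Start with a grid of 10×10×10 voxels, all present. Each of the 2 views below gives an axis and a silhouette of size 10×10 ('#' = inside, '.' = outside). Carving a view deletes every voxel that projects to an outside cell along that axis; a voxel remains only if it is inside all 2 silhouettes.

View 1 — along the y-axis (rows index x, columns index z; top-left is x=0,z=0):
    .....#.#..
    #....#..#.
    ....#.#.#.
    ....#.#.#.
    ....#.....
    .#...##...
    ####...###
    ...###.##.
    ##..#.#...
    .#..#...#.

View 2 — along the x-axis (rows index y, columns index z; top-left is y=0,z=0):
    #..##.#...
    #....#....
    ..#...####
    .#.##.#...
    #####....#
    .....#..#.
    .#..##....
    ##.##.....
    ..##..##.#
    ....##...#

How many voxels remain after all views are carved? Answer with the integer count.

start: 10×10×10 = 1000 voxels
V1 y: intersect with XZ mask (34 set) -- 340 left
V2 x: intersect with YZ mask (38 set) -- 131 left

voxel count = 131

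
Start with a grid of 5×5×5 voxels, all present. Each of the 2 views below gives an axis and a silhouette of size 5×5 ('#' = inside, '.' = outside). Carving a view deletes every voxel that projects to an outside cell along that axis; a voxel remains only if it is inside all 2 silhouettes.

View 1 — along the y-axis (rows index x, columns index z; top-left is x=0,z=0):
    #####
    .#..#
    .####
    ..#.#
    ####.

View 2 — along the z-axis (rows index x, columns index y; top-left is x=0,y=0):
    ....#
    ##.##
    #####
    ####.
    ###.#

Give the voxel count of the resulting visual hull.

initial block: 5^3 = 125
after view 1 [y-axis, 17 of 25 cells solid] → remaining = 85
after view 2 [z-axis, 18 of 25 cells solid] → remaining = 57

|visual hull| = 57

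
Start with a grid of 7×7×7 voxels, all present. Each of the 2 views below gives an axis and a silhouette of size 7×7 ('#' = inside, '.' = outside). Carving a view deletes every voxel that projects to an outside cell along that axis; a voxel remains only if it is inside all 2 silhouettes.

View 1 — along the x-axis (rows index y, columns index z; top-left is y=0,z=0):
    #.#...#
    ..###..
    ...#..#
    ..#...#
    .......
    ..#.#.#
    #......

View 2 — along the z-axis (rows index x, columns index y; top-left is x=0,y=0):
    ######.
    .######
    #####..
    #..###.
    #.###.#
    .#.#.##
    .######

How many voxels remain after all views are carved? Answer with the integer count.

full grid |V| = 343
  1. axis=0 (YZ plane), |mask|=14  ⇒  voxels=98
  2. axis=2 (XY plane), |mask|=36  ⇒  voxels=70

voxel count = 70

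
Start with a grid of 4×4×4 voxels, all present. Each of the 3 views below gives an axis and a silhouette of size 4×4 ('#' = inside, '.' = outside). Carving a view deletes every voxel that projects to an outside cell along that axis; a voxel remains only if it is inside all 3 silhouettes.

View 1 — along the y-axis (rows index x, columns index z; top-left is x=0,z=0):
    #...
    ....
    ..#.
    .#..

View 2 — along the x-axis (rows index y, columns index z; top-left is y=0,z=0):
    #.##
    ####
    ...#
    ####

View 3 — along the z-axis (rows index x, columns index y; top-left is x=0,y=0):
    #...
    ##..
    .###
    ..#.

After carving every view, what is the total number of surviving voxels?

3 voxels

before carving: 64 voxels (4×4×4)
carve view 1 (along y, XZ-mask fill 3/16): 12 voxels remain
carve view 2 (along x, YZ-mask fill 12/16): 8 voxels remain
carve view 3 (along z, XY-mask fill 7/16): 3 voxels remain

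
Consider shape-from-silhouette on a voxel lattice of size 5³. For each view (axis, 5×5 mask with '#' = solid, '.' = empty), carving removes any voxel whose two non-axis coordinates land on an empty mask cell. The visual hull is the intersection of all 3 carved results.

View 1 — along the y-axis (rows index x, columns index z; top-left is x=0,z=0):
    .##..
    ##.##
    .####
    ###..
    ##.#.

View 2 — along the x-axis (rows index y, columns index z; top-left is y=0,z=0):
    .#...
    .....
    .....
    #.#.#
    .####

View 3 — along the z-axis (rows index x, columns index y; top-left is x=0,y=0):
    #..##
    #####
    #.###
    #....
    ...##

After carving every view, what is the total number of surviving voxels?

|visual hull| = 21

initial block: 5^3 = 125
[1] y-view keeps 16 columns → grid now 80
[2] x-view keeps 8 columns → grid now 26
[3] z-view keeps 15 columns → grid now 21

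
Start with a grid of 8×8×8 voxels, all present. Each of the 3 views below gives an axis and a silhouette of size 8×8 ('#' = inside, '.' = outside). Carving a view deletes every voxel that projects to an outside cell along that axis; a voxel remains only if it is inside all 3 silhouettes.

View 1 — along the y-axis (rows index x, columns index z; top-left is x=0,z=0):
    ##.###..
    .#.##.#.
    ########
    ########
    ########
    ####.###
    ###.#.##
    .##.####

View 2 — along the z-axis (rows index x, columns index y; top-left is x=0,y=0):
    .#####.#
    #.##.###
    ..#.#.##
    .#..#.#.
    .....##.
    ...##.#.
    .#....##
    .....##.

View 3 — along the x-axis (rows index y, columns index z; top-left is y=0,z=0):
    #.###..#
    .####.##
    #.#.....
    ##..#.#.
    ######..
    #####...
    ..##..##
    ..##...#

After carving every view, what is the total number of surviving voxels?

|visual hull| = 96

before carving: 512 voxels (8×8×8)
step 1: project along y, AND mask (52/64) → |grid| = 416
step 2: project along z, AND mask (29/64) → |grid| = 177
step 3: project along x, AND mask (35/64) → |grid| = 96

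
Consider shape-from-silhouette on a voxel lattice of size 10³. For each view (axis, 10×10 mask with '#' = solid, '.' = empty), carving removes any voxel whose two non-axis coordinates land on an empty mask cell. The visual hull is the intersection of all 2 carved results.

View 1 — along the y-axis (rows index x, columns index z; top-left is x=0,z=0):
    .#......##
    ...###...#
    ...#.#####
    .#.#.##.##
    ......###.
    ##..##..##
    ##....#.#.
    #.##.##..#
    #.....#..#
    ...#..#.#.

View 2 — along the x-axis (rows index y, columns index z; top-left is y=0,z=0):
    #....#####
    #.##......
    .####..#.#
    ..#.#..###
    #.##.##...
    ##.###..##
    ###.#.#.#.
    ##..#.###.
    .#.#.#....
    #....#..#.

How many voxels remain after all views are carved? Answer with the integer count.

start: 10×10×10 = 1000 voxels
V1 y: intersect with XZ mask (44 set) -- 440 left
V2 x: intersect with YZ mask (50 set) -- 219 left

remaining voxels: 219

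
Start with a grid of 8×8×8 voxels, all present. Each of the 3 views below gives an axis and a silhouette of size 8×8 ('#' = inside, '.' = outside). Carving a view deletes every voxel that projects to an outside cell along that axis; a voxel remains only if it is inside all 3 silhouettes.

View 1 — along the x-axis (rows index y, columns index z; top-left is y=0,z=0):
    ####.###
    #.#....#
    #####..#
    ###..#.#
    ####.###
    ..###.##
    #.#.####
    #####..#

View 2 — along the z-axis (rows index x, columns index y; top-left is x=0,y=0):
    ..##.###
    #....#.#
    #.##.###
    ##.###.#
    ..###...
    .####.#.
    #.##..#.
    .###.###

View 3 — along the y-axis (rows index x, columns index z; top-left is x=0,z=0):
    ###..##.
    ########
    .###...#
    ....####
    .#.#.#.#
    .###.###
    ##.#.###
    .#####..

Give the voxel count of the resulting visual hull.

initial block: 8^3 = 512
V1 x: intersect with YZ mask (45 set) -- 360 left
V2 z: intersect with XY mask (38 set) -- 214 left
V3 y: intersect with XZ mask (42 set) -- 134 left

voxel count = 134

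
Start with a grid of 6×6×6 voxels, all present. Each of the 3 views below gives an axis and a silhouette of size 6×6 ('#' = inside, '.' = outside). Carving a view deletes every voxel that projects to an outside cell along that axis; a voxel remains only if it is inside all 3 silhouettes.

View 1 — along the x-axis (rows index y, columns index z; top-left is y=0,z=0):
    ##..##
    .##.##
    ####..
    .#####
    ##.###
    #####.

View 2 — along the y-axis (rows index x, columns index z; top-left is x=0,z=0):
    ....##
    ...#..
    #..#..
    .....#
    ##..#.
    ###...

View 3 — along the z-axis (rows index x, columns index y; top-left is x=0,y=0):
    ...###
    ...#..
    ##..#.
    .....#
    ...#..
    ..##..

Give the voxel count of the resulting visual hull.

start: 6×6×6 = 216 voxels
V1 x: intersect with YZ mask (27 set) -- 162 left
V2 y: intersect with XZ mask (12 set) -- 54 left
V3 z: intersect with XY mask (11 set) -- 16 left

remaining voxels: 16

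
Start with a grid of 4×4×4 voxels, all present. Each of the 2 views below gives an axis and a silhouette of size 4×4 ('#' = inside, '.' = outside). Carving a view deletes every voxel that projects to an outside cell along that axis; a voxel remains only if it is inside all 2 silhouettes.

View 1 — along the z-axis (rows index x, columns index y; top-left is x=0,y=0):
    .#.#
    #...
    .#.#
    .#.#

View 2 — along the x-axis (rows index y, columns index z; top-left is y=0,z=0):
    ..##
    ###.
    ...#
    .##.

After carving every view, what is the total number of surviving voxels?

17 voxels

before carving: 64 voxels (4×4×4)
carve view 1 (along z, XY-mask fill 7/16): 28 voxels remain
carve view 2 (along x, YZ-mask fill 8/16): 17 voxels remain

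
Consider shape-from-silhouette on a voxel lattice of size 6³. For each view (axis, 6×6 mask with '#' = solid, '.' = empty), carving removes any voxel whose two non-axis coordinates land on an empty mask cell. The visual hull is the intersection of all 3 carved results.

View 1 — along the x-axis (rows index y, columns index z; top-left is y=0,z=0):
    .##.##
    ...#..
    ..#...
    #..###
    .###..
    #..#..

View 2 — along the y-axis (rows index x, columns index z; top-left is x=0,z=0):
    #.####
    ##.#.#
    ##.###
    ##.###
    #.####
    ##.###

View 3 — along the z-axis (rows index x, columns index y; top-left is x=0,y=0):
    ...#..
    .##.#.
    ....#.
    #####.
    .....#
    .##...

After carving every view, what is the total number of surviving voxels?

|visual hull| = 22

before carving: 216 voxels (6×6×6)
step 1: project along x, AND mask (15/36) → |grid| = 90
step 2: project along y, AND mask (29/36) → |grid| = 72
step 3: project along z, AND mask (13/36) → |grid| = 22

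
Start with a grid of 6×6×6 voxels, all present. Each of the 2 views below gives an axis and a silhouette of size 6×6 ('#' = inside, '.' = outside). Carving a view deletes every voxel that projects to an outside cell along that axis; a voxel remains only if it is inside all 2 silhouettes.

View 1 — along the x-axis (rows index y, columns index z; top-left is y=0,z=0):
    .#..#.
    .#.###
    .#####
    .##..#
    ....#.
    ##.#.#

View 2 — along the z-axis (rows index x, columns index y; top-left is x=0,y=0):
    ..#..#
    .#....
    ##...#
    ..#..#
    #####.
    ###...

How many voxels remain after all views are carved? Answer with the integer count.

before carving: 216 voxels (6×6×6)
  1. axis=0 (YZ plane), |mask|=19  ⇒  voxels=114
  2. axis=2 (XY plane), |mask|=16  ⇒  voxels=58

58 voxels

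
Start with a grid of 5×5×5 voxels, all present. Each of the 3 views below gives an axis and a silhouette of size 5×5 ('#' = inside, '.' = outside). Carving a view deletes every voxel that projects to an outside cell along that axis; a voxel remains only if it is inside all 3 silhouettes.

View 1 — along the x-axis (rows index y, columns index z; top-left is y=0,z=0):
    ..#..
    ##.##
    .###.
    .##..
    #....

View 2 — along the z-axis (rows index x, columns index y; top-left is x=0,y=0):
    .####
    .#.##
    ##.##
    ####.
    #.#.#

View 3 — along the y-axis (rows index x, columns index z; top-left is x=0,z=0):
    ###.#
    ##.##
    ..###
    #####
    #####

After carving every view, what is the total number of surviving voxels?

initial block: 5^3 = 125
[1] x-view keeps 11 columns → grid now 55
[2] z-view keeps 18 columns → grid now 40
[3] y-view keeps 21 columns → grid now 33

33 voxels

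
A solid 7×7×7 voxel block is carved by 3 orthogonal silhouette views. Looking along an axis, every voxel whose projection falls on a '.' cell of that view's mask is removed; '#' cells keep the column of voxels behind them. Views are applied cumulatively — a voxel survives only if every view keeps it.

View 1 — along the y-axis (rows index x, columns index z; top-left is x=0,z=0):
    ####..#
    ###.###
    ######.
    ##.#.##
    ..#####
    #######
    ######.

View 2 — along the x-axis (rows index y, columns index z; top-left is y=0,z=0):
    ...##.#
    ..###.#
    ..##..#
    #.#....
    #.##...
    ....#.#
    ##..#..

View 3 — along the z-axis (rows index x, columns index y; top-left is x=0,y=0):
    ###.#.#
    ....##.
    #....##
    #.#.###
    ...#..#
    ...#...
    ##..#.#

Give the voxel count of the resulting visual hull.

|visual hull| = 47

before carving: 343 voxels (7×7×7)
[1] y-view keeps 40 columns → grid now 280
[2] x-view keeps 20 columns → grid now 112
[3] z-view keeps 22 columns → grid now 47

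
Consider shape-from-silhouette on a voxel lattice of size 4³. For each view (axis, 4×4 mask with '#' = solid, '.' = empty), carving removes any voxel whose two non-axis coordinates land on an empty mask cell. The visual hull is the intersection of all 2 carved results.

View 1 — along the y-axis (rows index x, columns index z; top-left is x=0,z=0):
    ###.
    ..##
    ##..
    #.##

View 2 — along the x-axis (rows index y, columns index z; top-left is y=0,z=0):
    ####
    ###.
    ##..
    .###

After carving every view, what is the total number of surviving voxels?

voxel count = 30

before carving: 64 voxels (4×4×4)
[1] y-view keeps 10 columns → grid now 40
[2] x-view keeps 12 columns → grid now 30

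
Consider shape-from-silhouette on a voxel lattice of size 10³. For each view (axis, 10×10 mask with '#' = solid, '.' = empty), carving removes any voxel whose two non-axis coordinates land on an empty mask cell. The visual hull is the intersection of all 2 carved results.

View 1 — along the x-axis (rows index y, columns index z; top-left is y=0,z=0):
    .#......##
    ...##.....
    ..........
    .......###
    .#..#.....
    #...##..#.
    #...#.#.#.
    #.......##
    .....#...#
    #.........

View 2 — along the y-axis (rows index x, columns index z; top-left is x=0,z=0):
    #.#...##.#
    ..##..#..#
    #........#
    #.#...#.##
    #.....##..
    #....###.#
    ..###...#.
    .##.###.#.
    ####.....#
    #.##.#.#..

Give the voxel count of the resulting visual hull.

99 voxels

start: 10×10×10 = 1000 voxels
V1 x: intersect with YZ mask (24 set) -- 240 left
V2 y: intersect with XZ mask (44 set) -- 99 left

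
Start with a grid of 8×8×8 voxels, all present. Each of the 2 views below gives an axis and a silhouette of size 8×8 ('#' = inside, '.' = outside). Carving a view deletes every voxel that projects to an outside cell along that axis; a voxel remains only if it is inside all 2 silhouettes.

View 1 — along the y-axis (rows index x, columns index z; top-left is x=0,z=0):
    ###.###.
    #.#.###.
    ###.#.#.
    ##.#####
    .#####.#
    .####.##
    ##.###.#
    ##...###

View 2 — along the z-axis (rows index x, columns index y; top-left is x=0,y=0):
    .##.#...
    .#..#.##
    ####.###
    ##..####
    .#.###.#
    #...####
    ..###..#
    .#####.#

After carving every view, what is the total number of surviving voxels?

initial block: 8^3 = 512
  1. axis=1 (XZ plane), |mask|=46  ⇒  voxels=368
  2. axis=2 (XY plane), |mask|=40  ⇒  voxels=229

229 voxels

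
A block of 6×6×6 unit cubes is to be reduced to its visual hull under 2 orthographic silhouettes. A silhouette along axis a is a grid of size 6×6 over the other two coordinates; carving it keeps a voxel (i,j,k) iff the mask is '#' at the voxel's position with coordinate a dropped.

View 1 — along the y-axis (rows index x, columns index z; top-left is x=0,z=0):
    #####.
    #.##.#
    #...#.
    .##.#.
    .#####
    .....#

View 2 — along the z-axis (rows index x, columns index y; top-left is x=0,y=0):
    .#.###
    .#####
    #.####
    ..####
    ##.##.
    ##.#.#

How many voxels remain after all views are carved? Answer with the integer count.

start: 6×6×6 = 216 voxels
carve view 1 (along y, XZ-mask fill 20/36): 120 voxels remain
carve view 2 (along z, XY-mask fill 26/36): 86 voxels remain

86 voxels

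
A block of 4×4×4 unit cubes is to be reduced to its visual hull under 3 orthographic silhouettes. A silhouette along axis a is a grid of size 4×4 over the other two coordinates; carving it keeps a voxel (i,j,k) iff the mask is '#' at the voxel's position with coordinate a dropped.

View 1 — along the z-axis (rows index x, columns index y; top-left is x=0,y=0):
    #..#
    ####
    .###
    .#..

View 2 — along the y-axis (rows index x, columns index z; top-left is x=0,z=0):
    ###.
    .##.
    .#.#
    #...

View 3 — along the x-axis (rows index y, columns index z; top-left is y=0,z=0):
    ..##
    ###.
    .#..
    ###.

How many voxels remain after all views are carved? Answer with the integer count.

initial block: 4^3 = 64
after view 1 [z-axis, 10 of 16 cells solid] → remaining = 40
after view 2 [y-axis, 8 of 16 cells solid] → remaining = 21
after view 3 [x-axis, 9 of 16 cells solid] → remaining = 14

|visual hull| = 14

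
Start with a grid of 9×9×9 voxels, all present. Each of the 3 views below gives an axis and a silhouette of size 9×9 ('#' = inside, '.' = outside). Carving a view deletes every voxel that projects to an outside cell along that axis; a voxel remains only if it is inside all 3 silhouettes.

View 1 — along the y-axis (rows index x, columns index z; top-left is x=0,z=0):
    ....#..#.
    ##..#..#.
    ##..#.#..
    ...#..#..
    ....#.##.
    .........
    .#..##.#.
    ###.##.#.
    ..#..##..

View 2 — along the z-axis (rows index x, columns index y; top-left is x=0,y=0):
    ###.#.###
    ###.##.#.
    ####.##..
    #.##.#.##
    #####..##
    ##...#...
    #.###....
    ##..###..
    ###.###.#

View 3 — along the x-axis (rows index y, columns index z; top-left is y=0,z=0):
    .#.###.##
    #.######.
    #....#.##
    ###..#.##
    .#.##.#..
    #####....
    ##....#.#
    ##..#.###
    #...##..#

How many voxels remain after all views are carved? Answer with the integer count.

initial block: 9^3 = 729
  1. axis=1 (XZ plane), |mask|=28  ⇒  voxels=252
  2. axis=2 (XY plane), |mask|=51  ⇒  voxels=162
  3. axis=0 (YZ plane), |mask|=46  ⇒  voxels=93

|visual hull| = 93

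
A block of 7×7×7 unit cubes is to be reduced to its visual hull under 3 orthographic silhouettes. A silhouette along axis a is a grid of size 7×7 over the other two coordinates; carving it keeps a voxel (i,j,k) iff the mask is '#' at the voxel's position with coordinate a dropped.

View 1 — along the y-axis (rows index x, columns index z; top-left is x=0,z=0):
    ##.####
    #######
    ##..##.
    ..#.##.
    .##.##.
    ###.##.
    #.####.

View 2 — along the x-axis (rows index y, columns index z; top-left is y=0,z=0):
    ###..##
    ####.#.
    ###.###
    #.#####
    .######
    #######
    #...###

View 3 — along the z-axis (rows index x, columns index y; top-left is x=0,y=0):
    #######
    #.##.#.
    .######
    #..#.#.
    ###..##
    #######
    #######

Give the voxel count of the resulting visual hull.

158 voxels

initial block: 7^3 = 343
[1] y-view keeps 34 columns → grid now 238
[2] x-view keeps 39 columns → grid now 193
[3] z-view keeps 39 columns → grid now 158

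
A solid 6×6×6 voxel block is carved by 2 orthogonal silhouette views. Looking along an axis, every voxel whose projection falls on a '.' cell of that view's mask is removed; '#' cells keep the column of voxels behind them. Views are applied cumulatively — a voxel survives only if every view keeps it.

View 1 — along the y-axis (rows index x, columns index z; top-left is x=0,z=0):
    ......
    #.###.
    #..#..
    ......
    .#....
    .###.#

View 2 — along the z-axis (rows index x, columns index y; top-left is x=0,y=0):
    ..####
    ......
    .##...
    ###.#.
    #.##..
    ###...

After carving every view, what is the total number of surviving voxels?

start: 6×6×6 = 216 voxels
after view 1 [y-axis, 11 of 36 cells solid] → remaining = 66
after view 2 [z-axis, 16 of 36 cells solid] → remaining = 19

remaining voxels: 19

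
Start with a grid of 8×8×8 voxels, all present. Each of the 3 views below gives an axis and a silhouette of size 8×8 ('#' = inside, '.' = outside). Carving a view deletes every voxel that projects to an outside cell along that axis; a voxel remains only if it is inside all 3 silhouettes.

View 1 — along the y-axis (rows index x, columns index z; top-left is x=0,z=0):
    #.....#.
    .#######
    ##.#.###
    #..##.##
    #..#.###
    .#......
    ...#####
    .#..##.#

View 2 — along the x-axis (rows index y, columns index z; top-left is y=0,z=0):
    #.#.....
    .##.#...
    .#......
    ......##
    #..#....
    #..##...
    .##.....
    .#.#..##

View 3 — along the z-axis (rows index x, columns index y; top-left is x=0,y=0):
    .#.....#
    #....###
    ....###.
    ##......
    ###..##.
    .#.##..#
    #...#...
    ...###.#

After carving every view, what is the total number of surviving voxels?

remaining voxels: 27

full grid |V| = 512
step 1: project along y, AND mask (35/64) → |grid| = 280
step 2: project along x, AND mask (19/64) → |grid| = 78
step 3: project along z, AND mask (26/64) → |grid| = 27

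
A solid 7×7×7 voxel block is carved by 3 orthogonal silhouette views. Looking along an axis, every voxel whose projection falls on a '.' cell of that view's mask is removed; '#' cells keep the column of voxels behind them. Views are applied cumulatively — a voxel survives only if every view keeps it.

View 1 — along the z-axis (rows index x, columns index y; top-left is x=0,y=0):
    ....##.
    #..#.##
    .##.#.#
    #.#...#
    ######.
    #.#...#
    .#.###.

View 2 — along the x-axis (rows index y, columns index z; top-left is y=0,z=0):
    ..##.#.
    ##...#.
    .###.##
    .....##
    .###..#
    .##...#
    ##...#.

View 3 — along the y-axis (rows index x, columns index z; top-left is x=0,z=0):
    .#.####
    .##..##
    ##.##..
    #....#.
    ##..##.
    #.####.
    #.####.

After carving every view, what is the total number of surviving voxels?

full grid |V| = 343
V1 z: intersect with XY mask (26 set) -- 182 left
V2 x: intersect with YZ mask (23 set) -- 87 left
V3 y: intersect with XZ mask (29 set) -- 49 left

remaining voxels: 49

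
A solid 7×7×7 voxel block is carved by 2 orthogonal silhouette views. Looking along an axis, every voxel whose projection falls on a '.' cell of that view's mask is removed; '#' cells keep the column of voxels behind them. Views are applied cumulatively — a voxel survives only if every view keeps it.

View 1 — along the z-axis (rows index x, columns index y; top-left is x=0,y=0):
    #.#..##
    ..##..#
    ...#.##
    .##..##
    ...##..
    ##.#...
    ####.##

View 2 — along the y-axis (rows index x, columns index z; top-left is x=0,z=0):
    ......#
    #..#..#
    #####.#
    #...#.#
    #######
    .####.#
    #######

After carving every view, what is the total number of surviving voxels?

start: 7×7×7 = 343 voxels
after view 1 [z-axis, 25 of 49 cells solid] → remaining = 175
after view 2 [y-axis, 32 of 49 cells solid] → remaining = 114

remaining voxels: 114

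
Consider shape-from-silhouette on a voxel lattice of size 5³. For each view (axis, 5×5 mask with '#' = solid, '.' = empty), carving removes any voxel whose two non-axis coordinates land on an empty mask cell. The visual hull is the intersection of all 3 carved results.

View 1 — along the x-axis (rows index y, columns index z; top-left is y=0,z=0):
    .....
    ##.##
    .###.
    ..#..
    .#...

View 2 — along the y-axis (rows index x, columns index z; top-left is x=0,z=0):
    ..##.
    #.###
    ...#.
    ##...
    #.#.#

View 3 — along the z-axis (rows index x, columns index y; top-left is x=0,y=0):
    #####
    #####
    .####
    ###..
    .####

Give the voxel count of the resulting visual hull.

|visual hull| = 19

full grid |V| = 125
V1 x: intersect with YZ mask (9 set) -- 45 left
V2 y: intersect with XZ mask (12 set) -- 20 left
V3 z: intersect with XY mask (21 set) -- 19 left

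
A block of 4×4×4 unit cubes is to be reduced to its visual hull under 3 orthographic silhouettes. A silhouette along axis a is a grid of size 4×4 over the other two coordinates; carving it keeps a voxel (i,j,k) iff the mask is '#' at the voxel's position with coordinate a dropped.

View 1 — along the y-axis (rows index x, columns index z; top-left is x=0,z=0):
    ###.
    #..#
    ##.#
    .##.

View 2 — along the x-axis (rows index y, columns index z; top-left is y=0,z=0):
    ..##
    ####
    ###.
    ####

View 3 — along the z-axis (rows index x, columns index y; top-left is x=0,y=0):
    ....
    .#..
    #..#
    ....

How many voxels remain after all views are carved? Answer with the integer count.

initial block: 4^3 = 64
step 1: project along y, AND mask (10/16) → |grid| = 40
step 2: project along x, AND mask (13/16) → |grid| = 32
step 3: project along z, AND mask (3/16) → |grid| = 6

remaining voxels: 6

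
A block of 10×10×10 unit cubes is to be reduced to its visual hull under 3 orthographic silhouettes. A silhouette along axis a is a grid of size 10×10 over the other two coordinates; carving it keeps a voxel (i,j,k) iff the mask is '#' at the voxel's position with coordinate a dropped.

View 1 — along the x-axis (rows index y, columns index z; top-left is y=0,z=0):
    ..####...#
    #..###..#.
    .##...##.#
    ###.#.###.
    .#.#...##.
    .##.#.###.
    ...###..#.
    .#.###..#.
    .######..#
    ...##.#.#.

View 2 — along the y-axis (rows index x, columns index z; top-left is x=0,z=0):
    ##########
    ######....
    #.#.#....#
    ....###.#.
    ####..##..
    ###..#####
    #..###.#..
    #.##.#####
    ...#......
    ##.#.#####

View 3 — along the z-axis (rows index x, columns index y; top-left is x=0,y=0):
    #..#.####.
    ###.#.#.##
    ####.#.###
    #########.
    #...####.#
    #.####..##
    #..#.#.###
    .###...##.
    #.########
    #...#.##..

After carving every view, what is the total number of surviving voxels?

before carving: 1000 voxels (10×10×10)
V1 x: intersect with YZ mask (52 set) -- 520 left
V2 y: intersect with XZ mask (60 set) -- 304 left
V3 z: intersect with XY mask (67 set) -- 195 left

195 voxels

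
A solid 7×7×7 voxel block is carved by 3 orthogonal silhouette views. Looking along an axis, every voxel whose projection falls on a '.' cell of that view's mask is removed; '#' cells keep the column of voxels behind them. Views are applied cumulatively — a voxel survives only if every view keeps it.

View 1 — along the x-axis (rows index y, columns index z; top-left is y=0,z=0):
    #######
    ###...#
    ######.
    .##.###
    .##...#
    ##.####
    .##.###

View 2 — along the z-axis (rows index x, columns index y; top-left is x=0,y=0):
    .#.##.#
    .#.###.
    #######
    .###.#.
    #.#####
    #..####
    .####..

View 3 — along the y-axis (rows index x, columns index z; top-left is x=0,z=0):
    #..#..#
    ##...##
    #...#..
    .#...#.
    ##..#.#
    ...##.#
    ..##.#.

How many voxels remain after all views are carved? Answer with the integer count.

voxel count = 70

before carving: 343 voxels (7×7×7)
[1] x-view keeps 36 columns → grid now 252
[2] z-view keeps 34 columns → grid now 168
[3] y-view keeps 21 columns → grid now 70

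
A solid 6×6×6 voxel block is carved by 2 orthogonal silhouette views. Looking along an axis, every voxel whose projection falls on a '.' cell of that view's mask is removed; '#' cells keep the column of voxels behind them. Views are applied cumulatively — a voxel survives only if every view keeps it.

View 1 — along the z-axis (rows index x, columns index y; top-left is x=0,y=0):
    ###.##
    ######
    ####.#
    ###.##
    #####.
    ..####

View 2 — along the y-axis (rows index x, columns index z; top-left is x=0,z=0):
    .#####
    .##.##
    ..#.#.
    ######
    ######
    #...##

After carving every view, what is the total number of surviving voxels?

start: 6×6×6 = 216 voxels
carve view 1 (along z, XY-mask fill 30/36): 180 voxels remain
carve view 2 (along y, XZ-mask fill 26/36): 131 voxels remain

remaining voxels: 131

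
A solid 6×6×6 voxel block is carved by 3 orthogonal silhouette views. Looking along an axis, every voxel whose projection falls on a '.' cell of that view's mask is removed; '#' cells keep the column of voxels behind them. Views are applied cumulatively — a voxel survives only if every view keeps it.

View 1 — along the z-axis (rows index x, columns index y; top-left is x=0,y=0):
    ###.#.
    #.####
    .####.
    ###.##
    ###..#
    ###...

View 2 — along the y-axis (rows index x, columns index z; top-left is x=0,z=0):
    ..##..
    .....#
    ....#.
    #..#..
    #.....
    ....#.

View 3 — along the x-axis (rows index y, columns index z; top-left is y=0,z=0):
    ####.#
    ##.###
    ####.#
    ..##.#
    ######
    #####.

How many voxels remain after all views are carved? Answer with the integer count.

before carving: 216 voxels (6×6×6)
carve view 1 (along z, XY-mask fill 25/36): 150 voxels remain
carve view 2 (along y, XZ-mask fill 8/36): 34 voxels remain
carve view 3 (along x, YZ-mask fill 29/36): 28 voxels remain

|visual hull| = 28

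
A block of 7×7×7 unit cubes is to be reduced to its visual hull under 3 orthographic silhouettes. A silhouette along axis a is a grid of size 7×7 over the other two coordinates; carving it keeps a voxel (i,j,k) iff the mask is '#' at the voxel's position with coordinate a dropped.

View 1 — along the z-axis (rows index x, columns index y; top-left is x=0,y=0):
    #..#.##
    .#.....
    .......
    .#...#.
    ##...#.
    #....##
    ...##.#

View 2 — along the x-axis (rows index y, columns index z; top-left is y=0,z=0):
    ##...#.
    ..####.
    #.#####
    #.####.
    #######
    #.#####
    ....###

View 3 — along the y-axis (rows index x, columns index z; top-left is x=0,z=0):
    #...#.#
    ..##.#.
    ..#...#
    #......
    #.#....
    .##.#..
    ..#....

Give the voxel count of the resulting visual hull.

before carving: 343 voxels (7×7×7)
V1 z: intersect with XY mask (16 set) -- 112 left
V2 x: intersect with YZ mask (34 set) -- 71 left
V3 y: intersect with XZ mask (15 set) -- 22 left

22 voxels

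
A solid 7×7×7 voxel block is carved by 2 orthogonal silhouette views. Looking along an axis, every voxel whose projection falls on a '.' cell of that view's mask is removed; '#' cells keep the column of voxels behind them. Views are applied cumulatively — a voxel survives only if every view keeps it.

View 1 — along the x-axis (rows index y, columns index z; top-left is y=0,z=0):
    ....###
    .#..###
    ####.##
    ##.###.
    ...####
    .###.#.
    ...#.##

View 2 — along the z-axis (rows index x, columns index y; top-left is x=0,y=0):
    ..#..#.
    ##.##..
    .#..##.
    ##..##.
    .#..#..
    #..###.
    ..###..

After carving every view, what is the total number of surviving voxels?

full grid |V| = 343
V1 x: intersect with YZ mask (29 set) -- 203 left
V2 z: intersect with XY mask (22 set) -- 92 left

92 voxels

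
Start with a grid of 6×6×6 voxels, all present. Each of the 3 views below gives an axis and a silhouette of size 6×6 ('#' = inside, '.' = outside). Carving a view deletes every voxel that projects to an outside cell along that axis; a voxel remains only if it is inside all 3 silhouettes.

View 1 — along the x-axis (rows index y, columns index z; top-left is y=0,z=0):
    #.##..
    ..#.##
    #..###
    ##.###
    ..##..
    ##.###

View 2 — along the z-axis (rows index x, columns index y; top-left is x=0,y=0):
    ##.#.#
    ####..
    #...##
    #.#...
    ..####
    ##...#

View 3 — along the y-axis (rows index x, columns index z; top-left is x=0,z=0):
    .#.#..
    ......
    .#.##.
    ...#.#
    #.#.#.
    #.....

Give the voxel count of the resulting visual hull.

22 voxels

initial block: 6^3 = 216
  1. axis=0 (YZ plane), |mask|=22  ⇒  voxels=132
  2. axis=2 (XY plane), |mask|=20  ⇒  voxels=75
  3. axis=1 (XZ plane), |mask|=11  ⇒  voxels=22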